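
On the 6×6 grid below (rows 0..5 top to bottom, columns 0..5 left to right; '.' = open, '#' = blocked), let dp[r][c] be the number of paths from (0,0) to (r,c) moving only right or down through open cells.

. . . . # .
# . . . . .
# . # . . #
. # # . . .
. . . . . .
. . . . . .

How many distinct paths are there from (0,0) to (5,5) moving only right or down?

36

r\c   0   1   2   3   4   5
  0   1   1   1   1   0   0
  1   0   1   2   3   3   3
  2   0   1   0   3   6   0
  3   0   0   0   3   9   9
  4   0   0   0   3  12  21
  5   0   0   0   3  15  36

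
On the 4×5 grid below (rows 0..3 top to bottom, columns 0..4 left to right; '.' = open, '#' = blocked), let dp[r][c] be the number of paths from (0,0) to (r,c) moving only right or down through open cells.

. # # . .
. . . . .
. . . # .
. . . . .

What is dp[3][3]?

6

r\c   0   1   2   3   4
  0   1   0   0   0   0
  1   1   1   1   1   1
  2   1   2   3   0   1
  3   1   3   6   6   7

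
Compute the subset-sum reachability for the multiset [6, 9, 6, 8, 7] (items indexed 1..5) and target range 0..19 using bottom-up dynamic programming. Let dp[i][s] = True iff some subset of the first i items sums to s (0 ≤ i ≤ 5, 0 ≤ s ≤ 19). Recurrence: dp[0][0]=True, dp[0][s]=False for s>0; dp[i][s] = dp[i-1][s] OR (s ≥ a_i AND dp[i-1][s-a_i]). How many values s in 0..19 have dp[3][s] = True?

i\s   0   1   2   3   4   5   6   7   8   9  10  11  12  13  14  15  16  17  18  19
  0   T   F   F   F   F   F   F   F   F   F   F   F   F   F   F   F   F   F   F   F
  1   T   F   F   F   F   F   T   F   F   F   F   F   F   F   F   F   F   F   F   F
  2   T   F   F   F   F   F   T   F   F   T   F   F   F   F   F   T   F   F   F   F
  3   T   F   F   F   F   F   T   F   F   T   F   F   T   F   F   T   F   F   F   F
  4   T   F   F   F   F   F   T   F   T   T   F   F   T   F   T   T   F   T   F   F
  5   T   F   F   F   F   F   T   T   T   T   F   F   T   T   T   T   T   T   F   T

5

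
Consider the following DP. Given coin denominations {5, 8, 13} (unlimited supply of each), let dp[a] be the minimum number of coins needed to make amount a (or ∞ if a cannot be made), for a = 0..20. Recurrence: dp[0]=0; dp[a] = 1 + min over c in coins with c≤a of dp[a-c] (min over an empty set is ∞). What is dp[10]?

 a  0  1  2  3  4  5  6  7  8  9 10 11 12 13 14 15 16 17 18 19 20
dp  0  -  -  -  -  1  -  -  1  -  2  -  -  1  -  3  2  -  2  -  4
(- denotes ∞ / unreachable)

2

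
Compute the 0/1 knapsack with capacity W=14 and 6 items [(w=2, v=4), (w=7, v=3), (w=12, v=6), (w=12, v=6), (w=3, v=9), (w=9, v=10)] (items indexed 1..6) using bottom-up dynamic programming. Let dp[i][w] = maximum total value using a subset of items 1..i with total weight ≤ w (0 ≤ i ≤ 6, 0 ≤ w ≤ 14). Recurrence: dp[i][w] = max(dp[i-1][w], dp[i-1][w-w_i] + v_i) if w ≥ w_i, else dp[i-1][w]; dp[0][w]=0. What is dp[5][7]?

13

i\w   0   1   2   3   4   5   6   7   8   9  10  11  12  13  14
  0   0   0   0   0   0   0   0   0   0   0   0   0   0   0   0
  1   0   0   4   4   4   4   4   4   4   4   4   4   4   4   4
  2   0   0   4   4   4   4   4   4   4   7   7   7   7   7   7
  3   0   0   4   4   4   4   4   4   4   7   7   7   7   7  10
  4   0   0   4   4   4   4   4   4   4   7   7   7   7   7  10
  5   0   0   4   9   9  13  13  13  13  13  13  13  16  16  16
  6   0   0   4   9   9  13  13  13  13  13  13  14  19  19  23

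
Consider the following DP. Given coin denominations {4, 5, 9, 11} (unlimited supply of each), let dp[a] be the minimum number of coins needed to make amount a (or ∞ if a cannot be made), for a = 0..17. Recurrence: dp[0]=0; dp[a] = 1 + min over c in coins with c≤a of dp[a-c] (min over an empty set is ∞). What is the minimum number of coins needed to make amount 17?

 a  0  1  2  3  4  5  6  7  8  9 10 11 12 13 14 15 16 17
dp  0  -  -  -  1  1  -  -  2  1  2  1  3  2  2  2  2  3
(- denotes ∞ / unreachable)

3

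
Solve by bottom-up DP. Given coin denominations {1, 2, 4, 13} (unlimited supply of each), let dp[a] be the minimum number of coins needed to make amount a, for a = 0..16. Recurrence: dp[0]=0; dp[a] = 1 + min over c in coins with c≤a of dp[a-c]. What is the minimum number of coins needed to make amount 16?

 a  0  1  2  3  4  5  6  7  8  9 10 11 12 13 14 15 16
dp  0  1  1  2  1  2  2  3  2  3  3  4  3  1  2  2  3

3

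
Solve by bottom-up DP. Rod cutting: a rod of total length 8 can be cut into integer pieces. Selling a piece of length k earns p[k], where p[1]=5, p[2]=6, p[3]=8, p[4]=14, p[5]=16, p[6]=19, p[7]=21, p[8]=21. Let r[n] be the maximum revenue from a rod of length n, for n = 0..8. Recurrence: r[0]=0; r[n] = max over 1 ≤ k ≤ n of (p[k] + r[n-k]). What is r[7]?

   n    0    1    2    3    4    5    6    7    8
r[n]    0    5   10   15   20   25   30   35   40

35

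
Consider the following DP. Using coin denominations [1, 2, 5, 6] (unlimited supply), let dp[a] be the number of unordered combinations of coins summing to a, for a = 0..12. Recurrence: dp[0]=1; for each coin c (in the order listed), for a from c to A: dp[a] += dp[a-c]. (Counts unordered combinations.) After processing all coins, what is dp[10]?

13

after  coin     0     1     2     3     4     5     6     7     8     9    10    11    12
          1     1     1     1     1     1     1     1     1     1     1     1     1     1
          2     1     1     2     2     3     3     4     4     5     5     6     6     7
          5     1     1     2     2     3     4     5     6     7     8    10    11    13
          6     1     1     2     2     3     4     6     7     9    10    13    15    19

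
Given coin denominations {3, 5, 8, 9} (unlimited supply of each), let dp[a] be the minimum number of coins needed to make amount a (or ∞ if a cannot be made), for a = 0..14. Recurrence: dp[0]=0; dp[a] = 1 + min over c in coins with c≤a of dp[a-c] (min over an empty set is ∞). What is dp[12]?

2

 a  0  1  2  3  4  5  6  7  8  9 10 11 12 13 14
dp  0  -  -  1  -  1  2  -  1  1  2  2  2  2  2
(- denotes ∞ / unreachable)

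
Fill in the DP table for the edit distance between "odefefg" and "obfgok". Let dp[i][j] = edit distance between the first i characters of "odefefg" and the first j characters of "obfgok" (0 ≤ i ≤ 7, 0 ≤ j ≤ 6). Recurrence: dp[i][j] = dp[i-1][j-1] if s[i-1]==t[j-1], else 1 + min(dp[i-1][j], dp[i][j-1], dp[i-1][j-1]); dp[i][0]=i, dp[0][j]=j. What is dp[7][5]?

   ''  o  b  f  g  o  k
''  0  1  2  3  4  5  6
 o  1  0  1  2  3  4  5
 d  2  1  1  2  3  4  5
 e  3  2  2  2  3  4  5
 f  4  3  3  2  3  4  5
 e  5  4  4  3  3  4  5
 f  6  5  5  4  4  4  5
 g  7  6  6  5  4  5  5

5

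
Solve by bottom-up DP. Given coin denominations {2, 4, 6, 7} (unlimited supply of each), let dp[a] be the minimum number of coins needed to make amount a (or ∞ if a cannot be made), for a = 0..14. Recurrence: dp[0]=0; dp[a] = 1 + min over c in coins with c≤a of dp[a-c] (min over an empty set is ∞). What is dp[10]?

2

 a  0  1  2  3  4  5  6  7  8  9 10 11 12 13 14
dp  0  -  1  -  1  -  1  1  2  2  2  2  2  2  2
(- denotes ∞ / unreachable)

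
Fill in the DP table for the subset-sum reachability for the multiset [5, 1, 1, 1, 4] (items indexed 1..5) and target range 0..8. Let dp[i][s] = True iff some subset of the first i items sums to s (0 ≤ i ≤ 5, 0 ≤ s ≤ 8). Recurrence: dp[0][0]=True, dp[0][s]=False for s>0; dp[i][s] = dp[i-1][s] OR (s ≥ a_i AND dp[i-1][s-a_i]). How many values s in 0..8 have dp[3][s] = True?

6

i\s   0   1   2   3   4   5   6   7   8
  0   T   F   F   F   F   F   F   F   F
  1   T   F   F   F   F   T   F   F   F
  2   T   T   F   F   F   T   T   F   F
  3   T   T   T   F   F   T   T   T   F
  4   T   T   T   T   F   T   T   T   T
  5   T   T   T   T   T   T   T   T   T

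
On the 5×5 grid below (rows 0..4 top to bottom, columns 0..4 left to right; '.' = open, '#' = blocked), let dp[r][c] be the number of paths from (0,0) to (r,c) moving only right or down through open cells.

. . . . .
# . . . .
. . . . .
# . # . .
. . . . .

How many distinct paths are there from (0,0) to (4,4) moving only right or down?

23

r\c   0   1   2   3   4
  0   1   1   1   1   1
  1   0   1   2   3   4
  2   0   1   3   6  10
  3   0   1   0   6  16
  4   0   1   1   7  23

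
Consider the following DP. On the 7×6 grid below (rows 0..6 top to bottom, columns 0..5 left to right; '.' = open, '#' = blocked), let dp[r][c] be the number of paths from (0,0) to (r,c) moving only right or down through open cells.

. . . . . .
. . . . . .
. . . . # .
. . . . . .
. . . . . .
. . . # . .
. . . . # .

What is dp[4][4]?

55

r\c   0   1   2   3   4   5
  0   1   1   1   1   1   1
  1   1   2   3   4   5   6
  2   1   3   6  10   0   6
  3   1   4  10  20  20  26
  4   1   5  15  35  55  81
  5   1   6  21   0  55 136
  6   1   7  28  28   0 136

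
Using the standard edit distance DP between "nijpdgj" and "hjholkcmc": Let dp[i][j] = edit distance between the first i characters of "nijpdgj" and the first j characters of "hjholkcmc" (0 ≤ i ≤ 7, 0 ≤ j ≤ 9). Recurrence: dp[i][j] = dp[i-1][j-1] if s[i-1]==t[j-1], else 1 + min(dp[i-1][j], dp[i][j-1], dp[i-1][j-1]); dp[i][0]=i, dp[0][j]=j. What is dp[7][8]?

   ''  h  j  h  o  l  k  c  m  c
''  0  1  2  3  4  5  6  7  8  9
 n  1  1  2  3  4  5  6  7  8  9
 i  2  2  2  3  4  5  6  7  8  9
 j  3  3  2  3  4  5  6  7  8  9
 p  4  4  3  3  4  5  6  7  8  9
 d  5  5  4  4  4  5  6  7  8  9
 g  6  6  5  5  5  5  6  7  8  9
 j  7  7  6  6  6  6  6  7  8  9

8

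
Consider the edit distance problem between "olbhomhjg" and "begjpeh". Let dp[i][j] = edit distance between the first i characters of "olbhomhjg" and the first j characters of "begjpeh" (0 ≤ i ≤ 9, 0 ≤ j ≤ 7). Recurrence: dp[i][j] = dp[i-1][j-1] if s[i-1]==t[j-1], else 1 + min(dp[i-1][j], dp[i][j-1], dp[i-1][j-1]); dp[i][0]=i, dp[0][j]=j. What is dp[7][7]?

   ''  b  e  g  j  p  e  h
''  0  1  2  3  4  5  6  7
 o  1  1  2  3  4  5  6  7
 l  2  2  2  3  4  5  6  7
 b  3  2  3  3  4  5  6  7
 h  4  3  3  4  4  5  6  6
 o  5  4  4  4  5  5  6  7
 m  6  5  5  5  5  6  6  7
 h  7  6  6  6  6  6  7  6
 j  8  7  7  7  6  7  7  7
 g  9  8  8  7  7  7  8  8

6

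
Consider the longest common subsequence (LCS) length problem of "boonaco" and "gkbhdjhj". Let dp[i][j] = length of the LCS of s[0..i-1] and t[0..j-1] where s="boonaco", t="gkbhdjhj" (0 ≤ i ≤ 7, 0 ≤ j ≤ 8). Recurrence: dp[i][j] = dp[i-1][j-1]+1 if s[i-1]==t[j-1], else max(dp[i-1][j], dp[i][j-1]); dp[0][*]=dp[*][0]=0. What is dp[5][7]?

1

   ''  g  k  b  h  d  j  h  j
''  0  0  0  0  0  0  0  0  0
 b  0  0  0  1  1  1  1  1  1
 o  0  0  0  1  1  1  1  1  1
 o  0  0  0  1  1  1  1  1  1
 n  0  0  0  1  1  1  1  1  1
 a  0  0  0  1  1  1  1  1  1
 c  0  0  0  1  1  1  1  1  1
 o  0  0  0  1  1  1  1  1  1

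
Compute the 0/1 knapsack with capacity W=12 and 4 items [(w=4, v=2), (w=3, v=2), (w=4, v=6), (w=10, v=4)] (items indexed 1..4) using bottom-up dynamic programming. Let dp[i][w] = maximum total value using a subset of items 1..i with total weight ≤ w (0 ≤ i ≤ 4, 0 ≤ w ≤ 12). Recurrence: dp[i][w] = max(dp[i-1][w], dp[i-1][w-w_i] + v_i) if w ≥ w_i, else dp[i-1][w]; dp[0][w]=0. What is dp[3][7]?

i\w   0   1   2   3   4   5   6   7   8   9  10  11  12
  0   0   0   0   0   0   0   0   0   0   0   0   0   0
  1   0   0   0   0   2   2   2   2   2   2   2   2   2
  2   0   0   0   2   2   2   2   4   4   4   4   4   4
  3   0   0   0   2   6   6   6   8   8   8   8  10  10
  4   0   0   0   2   6   6   6   8   8   8   8  10  10

8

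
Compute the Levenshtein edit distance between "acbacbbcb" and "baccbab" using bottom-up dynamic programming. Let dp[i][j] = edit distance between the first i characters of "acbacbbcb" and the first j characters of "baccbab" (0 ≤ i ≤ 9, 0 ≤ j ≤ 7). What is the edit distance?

   ''  b  a  c  c  b  a  b
''  0  1  2  3  4  5  6  7
 a  1  1  1  2  3  4  5  6
 c  2  2  2  1  2  3  4  5
 b  3  2  3  2  2  2  3  4
 a  4  3  2  3  3  3  2  3
 c  5  4  3  2  3  4  3  3
 b  6  5  4  3  3  3  4  3
 b  7  6  5  4  4  3  4  4
 c  8  7  6  5  4  4  4  5
 b  9  8  7  6  5  4  5  4

4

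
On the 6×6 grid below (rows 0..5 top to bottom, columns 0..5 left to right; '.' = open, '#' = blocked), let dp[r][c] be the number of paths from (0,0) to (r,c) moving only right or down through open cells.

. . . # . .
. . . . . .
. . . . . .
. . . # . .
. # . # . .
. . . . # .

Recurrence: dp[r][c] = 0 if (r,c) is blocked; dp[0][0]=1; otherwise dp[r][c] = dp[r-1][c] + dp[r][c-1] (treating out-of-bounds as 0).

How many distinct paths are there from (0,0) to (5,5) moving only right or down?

r\c   0   1   2   3   4   5
  0   1   1   1   0   0   0
  1   1   2   3   3   3   3
  2   1   3   6   9  12  15
  3   1   4  10   0  12  27
  4   1   0  10   0  12  39
  5   1   1  11  11   0  39

39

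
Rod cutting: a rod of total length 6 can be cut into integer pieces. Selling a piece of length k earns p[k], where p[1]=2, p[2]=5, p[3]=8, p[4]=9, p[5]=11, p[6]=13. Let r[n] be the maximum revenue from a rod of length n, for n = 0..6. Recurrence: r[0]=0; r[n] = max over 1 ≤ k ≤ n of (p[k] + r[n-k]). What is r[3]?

8

   n    0    1    2    3    4    5    6
r[n]    0    2    5    8   10   13   16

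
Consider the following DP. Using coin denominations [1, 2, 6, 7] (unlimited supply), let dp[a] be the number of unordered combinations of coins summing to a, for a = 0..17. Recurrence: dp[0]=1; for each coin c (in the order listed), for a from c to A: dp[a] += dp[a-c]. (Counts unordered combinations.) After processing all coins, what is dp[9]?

9

after  coin     0     1     2     3     4     5     6     7     8     9    10    11    12    13    14    15    16    17
          1     1     1     1     1     1     1     1     1     1     1     1     1     1     1     1     1     1     1
          2     1     1     2     2     3     3     4     4     5     5     6     6     7     7     8     8     9     9
          6     1     1     2     2     3     3     5     5     7     7     9     9    12    12    15    15    18    18
          7     1     1     2     2     3     3     5     6     8     9    11    12    15    17    21    23    27    29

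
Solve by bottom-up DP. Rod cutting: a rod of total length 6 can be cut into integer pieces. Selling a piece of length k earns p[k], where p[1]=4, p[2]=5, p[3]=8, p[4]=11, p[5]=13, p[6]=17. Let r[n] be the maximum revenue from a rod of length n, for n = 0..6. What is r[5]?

20

   n    0    1    2    3    4    5    6
r[n]    0    4    8   12   16   20   24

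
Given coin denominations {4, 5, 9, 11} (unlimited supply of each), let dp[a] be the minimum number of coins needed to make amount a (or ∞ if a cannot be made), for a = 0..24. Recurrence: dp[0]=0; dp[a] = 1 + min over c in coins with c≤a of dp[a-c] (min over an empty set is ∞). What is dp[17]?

3

 a  0  1  2  3  4  5  6  7  8  9 10 11 12 13 14 15 16 17 18 19 20 21 22 23 24
dp  0  -  -  -  1  1  -  -  2  1  2  1  3  2  2  2  2  3  2  3  2  3  2  3  3
(- denotes ∞ / unreachable)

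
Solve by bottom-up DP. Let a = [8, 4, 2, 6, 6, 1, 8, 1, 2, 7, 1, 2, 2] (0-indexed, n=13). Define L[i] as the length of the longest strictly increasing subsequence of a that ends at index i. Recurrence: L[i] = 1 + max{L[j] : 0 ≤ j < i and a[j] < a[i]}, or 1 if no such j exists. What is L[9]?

3

   i    0    1    2    3    4    5    6    7    8    9   10   11   12
a[i]    8    4    2    6    6    1    8    1    2    7    1    2    2
L[i]    1    1    1    2    2    1    3    1    2    3    1    2    2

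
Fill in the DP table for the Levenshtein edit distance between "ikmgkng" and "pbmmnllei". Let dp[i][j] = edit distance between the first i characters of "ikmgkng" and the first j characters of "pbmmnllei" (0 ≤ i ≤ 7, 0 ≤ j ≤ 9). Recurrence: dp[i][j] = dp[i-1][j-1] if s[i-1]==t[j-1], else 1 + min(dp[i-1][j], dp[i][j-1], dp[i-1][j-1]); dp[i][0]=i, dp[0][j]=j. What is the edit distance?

8

   ''  p  b  m  m  n  l  l  e  i
''  0  1  2  3  4  5  6  7  8  9
 i  1  1  2  3  4  5  6  7  8  8
 k  2  2  2  3  4  5  6  7  8  9
 m  3  3  3  2  3  4  5  6  7  8
 g  4  4  4  3  3  4  5  6  7  8
 k  5  5  5  4  4  4  5  6  7  8
 n  6  6  6  5  5  4  5  6  7  8
 g  7  7  7  6  6  5  5  6  7  8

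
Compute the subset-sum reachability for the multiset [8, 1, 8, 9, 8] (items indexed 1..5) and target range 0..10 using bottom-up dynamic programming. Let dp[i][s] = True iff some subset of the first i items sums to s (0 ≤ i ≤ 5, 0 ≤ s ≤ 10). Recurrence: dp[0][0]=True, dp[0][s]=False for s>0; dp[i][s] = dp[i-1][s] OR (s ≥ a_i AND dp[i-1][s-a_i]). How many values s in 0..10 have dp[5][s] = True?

5

i\s   0   1   2   3   4   5   6   7   8   9  10
  0   T   F   F   F   F   F   F   F   F   F   F
  1   T   F   F   F   F   F   F   F   T   F   F
  2   T   T   F   F   F   F   F   F   T   T   F
  3   T   T   F   F   F   F   F   F   T   T   F
  4   T   T   F   F   F   F   F   F   T   T   T
  5   T   T   F   F   F   F   F   F   T   T   T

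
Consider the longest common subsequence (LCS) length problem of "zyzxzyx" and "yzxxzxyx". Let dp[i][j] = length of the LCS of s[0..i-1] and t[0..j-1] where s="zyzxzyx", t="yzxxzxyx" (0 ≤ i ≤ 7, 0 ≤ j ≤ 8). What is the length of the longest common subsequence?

6

   ''  y  z  x  x  z  x  y  x
''  0  0  0  0  0  0  0  0  0
 z  0  0  1  1  1  1  1  1  1
 y  0  1  1  1  1  1  1  2  2
 z  0  1  2  2  2  2  2  2  2
 x  0  1  2  3  3  3  3  3  3
 z  0  1  2  3  3  4  4  4  4
 y  0  1  2  3  3  4  4  5  5
 x  0  1  2  3  4  4  5  5  6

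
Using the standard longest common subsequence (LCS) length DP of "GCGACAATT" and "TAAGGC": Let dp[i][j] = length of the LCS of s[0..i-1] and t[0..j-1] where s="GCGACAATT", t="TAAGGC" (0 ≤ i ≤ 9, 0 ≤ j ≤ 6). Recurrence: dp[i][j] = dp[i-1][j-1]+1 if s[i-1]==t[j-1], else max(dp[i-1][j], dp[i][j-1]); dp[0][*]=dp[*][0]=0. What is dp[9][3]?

   ''  T  A  A  G  G  C
''  0  0  0  0  0  0  0
 G  0  0  0  0  1  1  1
 C  0  0  0  0  1  1  2
 G  0  0  0  0  1  2  2
 A  0  0  1  1  1  2  2
 C  0  0  1  1  1  2  3
 A  0  0  1  2  2  2  3
 A  0  0  1  2  2  2  3
 T  0  1  1  2  2  2  3
 T  0  1  1  2  2  2  3

2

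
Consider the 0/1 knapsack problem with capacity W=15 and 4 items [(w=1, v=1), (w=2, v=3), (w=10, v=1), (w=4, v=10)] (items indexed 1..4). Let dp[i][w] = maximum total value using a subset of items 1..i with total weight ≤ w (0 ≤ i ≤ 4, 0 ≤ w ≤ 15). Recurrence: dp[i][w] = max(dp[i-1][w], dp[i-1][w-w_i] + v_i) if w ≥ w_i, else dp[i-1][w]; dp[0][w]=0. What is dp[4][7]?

i\w   0   1   2   3   4   5   6   7   8   9  10  11  12  13  14  15
  0   0   0   0   0   0   0   0   0   0   0   0   0   0   0   0   0
  1   0   1   1   1   1   1   1   1   1   1   1   1   1   1   1   1
  2   0   1   3   4   4   4   4   4   4   4   4   4   4   4   4   4
  3   0   1   3   4   4   4   4   4   4   4   4   4   4   5   5   5
  4   0   1   3   4  10  11  13  14  14  14  14  14  14  14  14  14

14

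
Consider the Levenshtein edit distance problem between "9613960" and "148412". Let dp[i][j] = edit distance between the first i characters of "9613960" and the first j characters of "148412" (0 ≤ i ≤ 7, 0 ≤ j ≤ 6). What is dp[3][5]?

4

   ''  1  4  8  4  1  2
''  0  1  2  3  4  5  6
 9  1  1  2  3  4  5  6
 6  2  2  2  3  4  5  6
 1  3  2  3  3  4  4  5
 3  4  3  3  4  4  5  5
 9  5  4  4  4  5  5  6
 6  6  5  5  5  5  6  6
 0  7  6  6  6  6  6  7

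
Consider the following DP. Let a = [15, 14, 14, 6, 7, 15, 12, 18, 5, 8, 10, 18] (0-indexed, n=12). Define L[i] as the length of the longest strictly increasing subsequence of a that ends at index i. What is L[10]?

4

   i    0    1    2    3    4    5    6    7    8    9   10   11
a[i]   15   14   14    6    7   15   12   18    5    8   10   18
L[i]    1    1    1    1    2    3    3    4    1    3    4    5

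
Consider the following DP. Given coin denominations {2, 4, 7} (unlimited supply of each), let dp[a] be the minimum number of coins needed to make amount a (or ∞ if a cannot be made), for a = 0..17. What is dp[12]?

 a  0  1  2  3  4  5  6  7  8  9 10 11 12 13 14 15 16 17
dp  0  -  1  -  1  -  2  1  2  2  3  2  3  3  2  3  3  4
(- denotes ∞ / unreachable)

3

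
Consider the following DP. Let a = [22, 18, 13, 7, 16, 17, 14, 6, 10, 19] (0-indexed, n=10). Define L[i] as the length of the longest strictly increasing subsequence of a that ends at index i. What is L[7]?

   i    0    1    2    3    4    5    6    7    8    9
a[i]   22   18   13    7   16   17   14    6   10   19
L[i]    1    1    1    1    2    3    2    1    2    4

1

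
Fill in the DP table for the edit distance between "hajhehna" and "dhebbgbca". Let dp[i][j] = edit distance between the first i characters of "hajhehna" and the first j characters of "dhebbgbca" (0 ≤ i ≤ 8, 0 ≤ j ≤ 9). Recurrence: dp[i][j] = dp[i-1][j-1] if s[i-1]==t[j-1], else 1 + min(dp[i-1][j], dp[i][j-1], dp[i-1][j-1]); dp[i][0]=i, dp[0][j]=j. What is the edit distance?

   ''  d  h  e  b  b  g  b  c  a
''  0  1  2  3  4  5  6  7  8  9
 h  1  1  1  2  3  4  5  6  7  8
 a  2  2  2  2  3  4  5  6  7  7
 j  3  3  3  3  3  4  5  6  7  8
 h  4  4  3  4  4  4  5  6  7  8
 e  5  5  4  3  4  5  5  6  7  8
 h  6  6  5  4  4  5  6  6  7  8
 n  7  7  6  5  5  5  6  7  7  8
 a  8  8  7  6  6  6  6  7  8  7

7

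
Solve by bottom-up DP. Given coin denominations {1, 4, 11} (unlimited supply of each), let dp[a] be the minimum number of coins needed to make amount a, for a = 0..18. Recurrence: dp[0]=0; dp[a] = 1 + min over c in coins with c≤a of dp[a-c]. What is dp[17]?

4

 a  0  1  2  3  4  5  6  7  8  9 10 11 12 13 14 15 16 17 18
dp  0  1  2  3  1  2  3  4  2  3  4  1  2  3  4  2  3  4  5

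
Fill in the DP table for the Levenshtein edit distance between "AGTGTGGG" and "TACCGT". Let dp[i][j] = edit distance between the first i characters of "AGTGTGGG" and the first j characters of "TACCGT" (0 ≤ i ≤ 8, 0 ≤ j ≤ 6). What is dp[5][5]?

   ''  T  A  C  C  G  T
''  0  1  2  3  4  5  6
 A  1  1  1  2  3  4  5
 G  2  2  2  2  3  3  4
 T  3  2  3  3  3  4  3
 G  4  3  3  4  4  3  4
 T  5  4  4  4  5  4  3
 G  6  5  5  5  5  5  4
 G  7  6  6  6  6  5  5
 G  8  7  7  7  7  6  6

4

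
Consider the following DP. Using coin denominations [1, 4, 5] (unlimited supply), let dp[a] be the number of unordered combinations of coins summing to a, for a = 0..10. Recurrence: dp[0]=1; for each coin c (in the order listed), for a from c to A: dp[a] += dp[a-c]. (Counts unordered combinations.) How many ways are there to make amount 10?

6

after  coin     0     1     2     3     4     5     6     7     8     9    10
          1     1     1     1     1     1     1     1     1     1     1     1
          4     1     1     1     1     2     2     2     2     3     3     3
          5     1     1     1     1     2     3     3     3     4     5     6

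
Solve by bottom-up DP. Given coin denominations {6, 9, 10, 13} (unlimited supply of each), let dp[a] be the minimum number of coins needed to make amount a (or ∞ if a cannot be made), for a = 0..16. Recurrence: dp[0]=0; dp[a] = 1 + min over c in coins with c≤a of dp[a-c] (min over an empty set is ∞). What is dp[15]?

 a  0  1  2  3  4  5  6  7  8  9 10 11 12 13 14 15 16
dp  0  -  -  -  -  -  1  -  -  1  1  -  2  1  -  2  2
(- denotes ∞ / unreachable)

2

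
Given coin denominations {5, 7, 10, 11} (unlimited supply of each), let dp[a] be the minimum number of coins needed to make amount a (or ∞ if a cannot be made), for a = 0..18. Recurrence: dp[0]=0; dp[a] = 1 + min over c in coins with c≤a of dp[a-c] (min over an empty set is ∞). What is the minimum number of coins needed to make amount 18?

 a  0  1  2  3  4  5  6  7  8  9 10 11 12 13 14 15 16 17 18
dp  0  -  -  -  -  1  -  1  -  -  1  1  2  -  2  2  2  2  2
(- denotes ∞ / unreachable)

2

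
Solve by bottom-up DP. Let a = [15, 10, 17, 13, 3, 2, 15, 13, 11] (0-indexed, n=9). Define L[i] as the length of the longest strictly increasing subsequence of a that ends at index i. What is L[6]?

3

   i    0    1    2    3    4    5    6    7    8
a[i]   15   10   17   13    3    2   15   13   11
L[i]    1    1    2    2    1    1    3    2    2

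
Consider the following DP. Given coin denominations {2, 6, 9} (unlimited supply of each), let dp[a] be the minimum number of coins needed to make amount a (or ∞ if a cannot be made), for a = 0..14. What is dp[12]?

2

 a  0  1  2  3  4  5  6  7  8  9 10 11 12 13 14
dp  0  -  1  -  2  -  1  -  2  1  3  2  2  3  3
(- denotes ∞ / unreachable)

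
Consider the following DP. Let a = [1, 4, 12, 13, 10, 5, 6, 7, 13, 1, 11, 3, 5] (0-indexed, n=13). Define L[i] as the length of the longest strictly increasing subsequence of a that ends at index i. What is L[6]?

4

   i    0    1    2    3    4    5    6    7    8    9   10   11   12
a[i]    1    4   12   13   10    5    6    7   13    1   11    3    5
L[i]    1    2    3    4    3    3    4    5    6    1    6    2    3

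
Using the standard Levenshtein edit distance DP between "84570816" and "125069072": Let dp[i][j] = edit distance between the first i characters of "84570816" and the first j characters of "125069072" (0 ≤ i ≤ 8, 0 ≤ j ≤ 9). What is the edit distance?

8

   ''  1  2  5  0  6  9  0  7  2
''  0  1  2  3  4  5  6  7  8  9
 8  1  1  2  3  4  5  6  7  8  9
 4  2  2  2  3  4  5  6  7  8  9
 5  3  3  3  2  3  4  5  6  7  8
 7  4  4  4  3  3  4  5  6  6  7
 0  5  5  5  4  3  4  5  5  6  7
 8  6  6  6  5  4  4  5  6  6  7
 1  7  6  7  6  5  5  5  6  7  7
 6  8  7  7  7  6  5  6  6  7  8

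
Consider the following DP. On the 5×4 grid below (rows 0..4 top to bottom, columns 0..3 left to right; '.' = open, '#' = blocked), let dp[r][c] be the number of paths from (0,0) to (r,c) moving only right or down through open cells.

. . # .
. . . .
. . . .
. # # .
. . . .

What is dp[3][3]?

r\c   0   1   2   3
  0   1   1   0   0
  1   1   2   2   2
  2   1   3   5   7
  3   1   0   0   7
  4   1   1   1   8

7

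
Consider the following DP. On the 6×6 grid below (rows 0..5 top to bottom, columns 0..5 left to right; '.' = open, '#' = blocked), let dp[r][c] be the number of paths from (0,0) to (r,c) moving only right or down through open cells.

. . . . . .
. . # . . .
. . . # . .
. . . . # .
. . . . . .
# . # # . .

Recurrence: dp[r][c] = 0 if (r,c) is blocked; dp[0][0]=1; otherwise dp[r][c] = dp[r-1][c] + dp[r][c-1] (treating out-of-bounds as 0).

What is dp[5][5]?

43

r\c   0   1   2   3   4   5
  0   1   1   1   1   1   1
  1   1   2   0   1   2   3
  2   1   3   3   0   2   5
  3   1   4   7   7   0   5
  4   1   5  12  19  19  24
  5   0   5   0   0  19  43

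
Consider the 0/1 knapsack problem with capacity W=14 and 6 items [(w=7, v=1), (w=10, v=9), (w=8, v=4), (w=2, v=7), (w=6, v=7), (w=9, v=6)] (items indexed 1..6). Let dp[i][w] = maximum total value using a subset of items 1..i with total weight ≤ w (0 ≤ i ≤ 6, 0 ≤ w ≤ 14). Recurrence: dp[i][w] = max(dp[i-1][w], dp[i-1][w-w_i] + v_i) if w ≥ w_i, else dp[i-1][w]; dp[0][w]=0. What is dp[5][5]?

7

i\w   0   1   2   3   4   5   6   7   8   9  10  11  12  13  14
  0   0   0   0   0   0   0   0   0   0   0   0   0   0   0   0
  1   0   0   0   0   0   0   0   1   1   1   1   1   1   1   1
  2   0   0   0   0   0   0   0   1   1   1   9   9   9   9   9
  3   0   0   0   0   0   0   0   1   4   4   9   9   9   9   9
  4   0   0   7   7   7   7   7   7   7   8  11  11  16  16  16
  5   0   0   7   7   7   7   7   7  14  14  14  14  16  16  16
  6   0   0   7   7   7   7   7   7  14  14  14  14  16  16  16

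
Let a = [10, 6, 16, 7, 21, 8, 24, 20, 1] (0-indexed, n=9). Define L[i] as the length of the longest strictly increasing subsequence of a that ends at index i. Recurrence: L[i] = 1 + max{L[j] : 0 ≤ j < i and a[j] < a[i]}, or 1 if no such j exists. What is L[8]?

1

   i    0    1    2    3    4    5    6    7    8
a[i]   10    6   16    7   21    8   24   20    1
L[i]    1    1    2    2    3    3    4    4    1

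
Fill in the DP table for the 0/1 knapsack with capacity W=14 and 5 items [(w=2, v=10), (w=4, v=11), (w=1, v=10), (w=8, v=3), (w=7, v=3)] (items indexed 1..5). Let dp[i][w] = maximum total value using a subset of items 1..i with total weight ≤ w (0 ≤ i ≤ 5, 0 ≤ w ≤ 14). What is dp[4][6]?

21

i\w   0   1   2   3   4   5   6   7   8   9  10  11  12  13  14
  0   0   0   0   0   0   0   0   0   0   0   0   0   0   0   0
  1   0   0  10  10  10  10  10  10  10  10  10  10  10  10  10
  2   0   0  10  10  11  11  21  21  21  21  21  21  21  21  21
  3   0  10  10  20  20  21  21  31  31  31  31  31  31  31  31
  4   0  10  10  20  20  21  21  31  31  31  31  31  31  31  31
  5   0  10  10  20  20  21  21  31  31  31  31  31  31  31  34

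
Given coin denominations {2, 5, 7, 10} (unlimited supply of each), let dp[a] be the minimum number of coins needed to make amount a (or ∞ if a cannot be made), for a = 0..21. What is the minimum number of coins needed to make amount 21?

3

 a  0  1  2  3  4  5  6  7  8  9 10 11 12 13 14 15 16 17 18 19 20 21
dp  0  -  1  -  2  1  3  1  4  2  1  3  2  4  2  2  3  2  4  3  2  3
(- denotes ∞ / unreachable)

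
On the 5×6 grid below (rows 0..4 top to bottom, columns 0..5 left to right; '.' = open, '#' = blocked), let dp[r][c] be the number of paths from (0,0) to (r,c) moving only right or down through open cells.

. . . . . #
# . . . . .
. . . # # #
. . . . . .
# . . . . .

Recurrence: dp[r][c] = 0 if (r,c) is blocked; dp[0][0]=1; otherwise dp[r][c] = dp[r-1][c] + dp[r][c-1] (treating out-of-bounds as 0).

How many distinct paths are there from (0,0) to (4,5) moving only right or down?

r\c   0   1   2   3   4   5
  0   1   1   1   1   1   0
  1   0   1   2   3   4   4
  2   0   1   3   0   0   0
  3   0   1   4   4   4   4
  4   0   1   5   9  13  17

17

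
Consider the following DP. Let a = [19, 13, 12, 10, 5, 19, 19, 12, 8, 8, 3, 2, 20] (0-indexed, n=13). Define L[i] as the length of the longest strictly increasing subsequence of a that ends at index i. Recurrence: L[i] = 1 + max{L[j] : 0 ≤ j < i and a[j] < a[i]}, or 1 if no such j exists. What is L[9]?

2

   i    0    1    2    3    4    5    6    7    8    9   10   11   12
a[i]   19   13   12   10    5   19   19   12    8    8    3    2   20
L[i]    1    1    1    1    1    2    2    2    2    2    1    1    3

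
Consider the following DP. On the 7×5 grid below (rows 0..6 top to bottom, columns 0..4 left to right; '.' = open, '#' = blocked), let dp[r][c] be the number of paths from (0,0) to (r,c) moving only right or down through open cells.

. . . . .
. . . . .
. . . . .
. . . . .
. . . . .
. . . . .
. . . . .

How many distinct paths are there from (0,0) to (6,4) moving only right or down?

r\c   0   1   2   3   4
  0   1   1   1   1   1
  1   1   2   3   4   5
  2   1   3   6  10  15
  3   1   4  10  20  35
  4   1   5  15  35  70
  5   1   6  21  56 126
  6   1   7  28  84 210

210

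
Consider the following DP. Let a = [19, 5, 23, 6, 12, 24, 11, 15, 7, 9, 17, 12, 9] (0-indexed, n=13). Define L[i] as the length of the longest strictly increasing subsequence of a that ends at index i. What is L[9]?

4

   i    0    1    2    3    4    5    6    7    8    9   10   11   12
a[i]   19    5   23    6   12   24   11   15    7    9   17   12    9
L[i]    1    1    2    2    3    4    3    4    3    4    5    5    4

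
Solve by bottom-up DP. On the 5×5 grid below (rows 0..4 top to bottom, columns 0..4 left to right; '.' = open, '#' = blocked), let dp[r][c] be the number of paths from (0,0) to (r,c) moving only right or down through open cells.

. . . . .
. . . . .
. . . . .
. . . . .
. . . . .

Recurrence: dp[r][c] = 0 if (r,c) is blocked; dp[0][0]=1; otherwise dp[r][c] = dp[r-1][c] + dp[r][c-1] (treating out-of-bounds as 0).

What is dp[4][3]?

r\c   0   1   2   3   4
  0   1   1   1   1   1
  1   1   2   3   4   5
  2   1   3   6  10  15
  3   1   4  10  20  35
  4   1   5  15  35  70

35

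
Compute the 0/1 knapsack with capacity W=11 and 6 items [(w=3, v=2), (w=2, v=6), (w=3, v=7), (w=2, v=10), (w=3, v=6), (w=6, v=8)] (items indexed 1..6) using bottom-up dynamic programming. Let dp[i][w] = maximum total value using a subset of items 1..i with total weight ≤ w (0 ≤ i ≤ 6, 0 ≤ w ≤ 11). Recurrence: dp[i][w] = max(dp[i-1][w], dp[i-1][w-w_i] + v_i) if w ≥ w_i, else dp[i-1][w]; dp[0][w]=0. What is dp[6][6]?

i\w   0   1   2   3   4   5   6   7   8   9  10  11
  0   0   0   0   0   0   0   0   0   0   0   0   0
  1   0   0   0   2   2   2   2   2   2   2   2   2
  2   0   0   6   6   6   8   8   8   8   8   8   8
  3   0   0   6   7   7  13  13  13  15  15  15  15
  4   0   0  10  10  16  17  17  23  23  23  25  25
  5   0   0  10  10  16  17  17  23  23  23  29  29
  6   0   0  10  10  16  17  17  23  23  23  29  29

17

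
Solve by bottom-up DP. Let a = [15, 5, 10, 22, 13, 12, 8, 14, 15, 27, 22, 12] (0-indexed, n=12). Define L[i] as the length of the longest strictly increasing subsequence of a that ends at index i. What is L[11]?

3

   i    0    1    2    3    4    5    6    7    8    9   10   11
a[i]   15    5   10   22   13   12    8   14   15   27   22   12
L[i]    1    1    2    3    3    3    2    4    5    6    6    3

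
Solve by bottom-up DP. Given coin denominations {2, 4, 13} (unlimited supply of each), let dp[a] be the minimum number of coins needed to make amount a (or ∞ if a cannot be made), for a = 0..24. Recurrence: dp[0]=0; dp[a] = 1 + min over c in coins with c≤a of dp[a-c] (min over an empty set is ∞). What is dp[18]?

5

 a  0  1  2  3  4  5  6  7  8  9 10 11 12 13 14 15 16 17 18 19 20 21 22 23 24
dp  0  -  1  -  1  -  2  -  2  -  3  -  3  1  4  2  4  2  5  3  5  3  6  4  6
(- denotes ∞ / unreachable)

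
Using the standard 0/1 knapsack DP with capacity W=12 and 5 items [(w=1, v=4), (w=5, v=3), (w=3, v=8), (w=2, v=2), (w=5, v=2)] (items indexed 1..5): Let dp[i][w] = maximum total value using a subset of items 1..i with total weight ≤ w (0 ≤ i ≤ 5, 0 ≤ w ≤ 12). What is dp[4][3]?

i\w   0   1   2   3   4   5   6   7   8   9  10  11  12
  0   0   0   0   0   0   0   0   0   0   0   0   0   0
  1   0   4   4   4   4   4   4   4   4   4   4   4   4
  2   0   4   4   4   4   4   7   7   7   7   7   7   7
  3   0   4   4   8  12  12  12  12  12  15  15  15  15
  4   0   4   4   8  12  12  14  14  14  15  15  17  17
  5   0   4   4   8  12  12  14  14  14  15  15  17  17

8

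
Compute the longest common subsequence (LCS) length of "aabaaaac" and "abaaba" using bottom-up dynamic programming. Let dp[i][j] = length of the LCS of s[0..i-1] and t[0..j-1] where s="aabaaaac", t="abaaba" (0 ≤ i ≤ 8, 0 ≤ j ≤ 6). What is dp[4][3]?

   ''  a  b  a  a  b  a
''  0  0  0  0  0  0  0
 a  0  1  1  1  1  1  1
 a  0  1  1  2  2  2  2
 b  0  1  2  2  2  3  3
 a  0  1  2  3  3  3  4
 a  0  1  2  3  4  4  4
 a  0  1  2  3  4  4  5
 a  0  1  2  3  4  4  5
 c  0  1  2  3  4  4  5

3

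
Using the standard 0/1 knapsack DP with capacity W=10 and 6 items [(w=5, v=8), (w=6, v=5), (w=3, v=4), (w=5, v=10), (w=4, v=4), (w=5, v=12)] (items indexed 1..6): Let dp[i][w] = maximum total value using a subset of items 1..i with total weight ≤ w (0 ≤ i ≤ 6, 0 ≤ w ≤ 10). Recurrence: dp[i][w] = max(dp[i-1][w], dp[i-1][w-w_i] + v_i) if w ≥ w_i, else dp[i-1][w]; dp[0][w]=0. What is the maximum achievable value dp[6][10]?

22

i\w   0   1   2   3   4   5   6   7   8   9  10
  0   0   0   0   0   0   0   0   0   0   0   0
  1   0   0   0   0   0   8   8   8   8   8   8
  2   0   0   0   0   0   8   8   8   8   8   8
  3   0   0   0   4   4   8   8   8  12  12  12
  4   0   0   0   4   4  10  10  10  14  14  18
  5   0   0   0   4   4  10  10  10  14  14  18
  6   0   0   0   4   4  12  12  12  16  16  22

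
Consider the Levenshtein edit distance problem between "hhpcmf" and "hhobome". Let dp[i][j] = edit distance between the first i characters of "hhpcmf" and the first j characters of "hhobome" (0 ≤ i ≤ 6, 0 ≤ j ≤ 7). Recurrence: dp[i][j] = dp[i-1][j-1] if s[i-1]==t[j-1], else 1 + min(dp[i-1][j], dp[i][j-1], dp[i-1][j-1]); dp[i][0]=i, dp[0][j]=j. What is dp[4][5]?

   ''  h  h  o  b  o  m  e
''  0  1  2  3  4  5  6  7
 h  1  0  1  2  3  4  5  6
 h  2  1  0  1  2  3  4  5
 p  3  2  1  1  2  3  4  5
 c  4  3  2  2  2  3  4  5
 m  5  4  3  3  3  3  3  4
 f  6  5  4  4  4  4  4  4

3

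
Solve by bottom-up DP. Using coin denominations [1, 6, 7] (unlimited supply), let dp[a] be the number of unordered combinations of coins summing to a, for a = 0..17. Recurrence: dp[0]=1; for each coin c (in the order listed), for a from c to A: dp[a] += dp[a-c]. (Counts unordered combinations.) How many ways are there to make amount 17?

6

after  coin     0     1     2     3     4     5     6     7     8     9    10    11    12    13    14    15    16    17
          1     1     1     1     1     1     1     1     1     1     1     1     1     1     1     1     1     1     1
          6     1     1     1     1     1     1     2     2     2     2     2     2     3     3     3     3     3     3
          7     1     1     1     1     1     1     2     3     3     3     3     3     4     5     6     6     6     6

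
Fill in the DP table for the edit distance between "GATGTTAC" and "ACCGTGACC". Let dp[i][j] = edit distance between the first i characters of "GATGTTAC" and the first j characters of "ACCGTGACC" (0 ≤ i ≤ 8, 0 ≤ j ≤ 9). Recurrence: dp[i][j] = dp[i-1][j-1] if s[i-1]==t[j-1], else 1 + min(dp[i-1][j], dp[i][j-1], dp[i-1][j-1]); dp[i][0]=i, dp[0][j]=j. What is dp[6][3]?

   ''  A  C  C  G  T  G  A  C  C
''  0  1  2  3  4  5  6  7  8  9
 G  1  1  2  3  3  4  5  6  7  8
 A  2  1  2  3  4  4  5  5  6  7
 T  3  2  2  3  4  4  5  6  6  7
 G  4  3  3  3  3  4  4  5  6  7
 T  5  4  4  4  4  3  4  5  6  7
 T  6  5  5  5  5  4  4  5  6  7
 A  7  6  6  6  6  5  5  4  5  6
 C  8  7  6  6  7  6  6  5  4  5

5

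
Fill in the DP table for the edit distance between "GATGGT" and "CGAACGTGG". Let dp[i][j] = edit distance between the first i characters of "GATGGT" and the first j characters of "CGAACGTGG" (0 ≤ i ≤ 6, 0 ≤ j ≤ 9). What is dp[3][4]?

2

   ''  C  G  A  A  C  G  T  G  G
''  0  1  2  3  4  5  6  7  8  9
 G  1  1  1  2  3  4  5  6  7  8
 A  2  2  2  1  2  3  4  5  6  7
 T  3  3  3  2  2  3  4  4  5  6
 G  4  4  3  3  3  3  3  4  4  5
 G  5  5  4  4  4  4  3  4  4  4
 T  6  6  5  5  5  5  4  3  4  5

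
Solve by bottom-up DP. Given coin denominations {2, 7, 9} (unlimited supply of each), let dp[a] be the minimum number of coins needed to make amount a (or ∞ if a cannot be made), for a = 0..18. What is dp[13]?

 a  0  1  2  3  4  5  6  7  8  9 10 11 12 13 14 15 16 17 18
dp  0  -  1  -  2  -  3  1  4  1  5  2  6  3  2  4  2  5  2
(- denotes ∞ / unreachable)

3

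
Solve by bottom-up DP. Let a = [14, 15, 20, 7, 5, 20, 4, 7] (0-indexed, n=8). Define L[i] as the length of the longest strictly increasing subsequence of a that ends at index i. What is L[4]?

   i    0    1    2    3    4    5    6    7
a[i]   14   15   20    7    5   20    4    7
L[i]    1    2    3    1    1    3    1    2

1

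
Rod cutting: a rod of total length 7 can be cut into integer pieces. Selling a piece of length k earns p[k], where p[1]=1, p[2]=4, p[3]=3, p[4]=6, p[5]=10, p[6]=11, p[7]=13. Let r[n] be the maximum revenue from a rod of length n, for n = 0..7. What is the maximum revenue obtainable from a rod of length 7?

14

   n    0    1    2    3    4    5    6    7
r[n]    0    1    4    5    8   10   12   14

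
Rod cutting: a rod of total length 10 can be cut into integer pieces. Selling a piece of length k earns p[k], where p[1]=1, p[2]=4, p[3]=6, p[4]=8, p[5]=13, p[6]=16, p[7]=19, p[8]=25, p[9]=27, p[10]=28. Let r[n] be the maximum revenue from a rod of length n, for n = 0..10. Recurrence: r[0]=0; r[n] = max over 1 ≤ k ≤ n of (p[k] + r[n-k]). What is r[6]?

16

   n    0    1    2    3    4    5    6    7    8    9   10
r[n]    0    1    4    6    8   13   16   19   25   27   29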